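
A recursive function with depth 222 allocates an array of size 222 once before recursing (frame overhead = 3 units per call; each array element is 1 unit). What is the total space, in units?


Array allocation: 222 units (allocated once)
Stack frames: 222 deep * 3 per frame = 666 units
Total = 222 + 666 = 888


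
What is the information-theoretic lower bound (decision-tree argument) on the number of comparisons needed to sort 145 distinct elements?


A binary decision tree of height h has at most 2^h leaves and needs at least n! of them, so h >= ceil(log2(n!)).
145! is far too large to multiply out, so use Stirling's series:
  ln(n!) ~ n ln n - n + (1/2) ln(2 pi n) + 1/(12n)  (error below 1/(360 n^3), negligible here)
  ln(145) = 4.9767337
  n ln n = 145 * 4.9767337 = 721.6264
  (1/2) ln(2 pi * 145) = (1/2) ln(911.0619) = 3.4073
  1/(12*145) = 0.0006
  ln(145!) ~ 721.6264 - 145 + 3.4073 + 0.0006 = 580.0343
Convert to base 2: log2(145!) = 580.0343 / ln 2 = 580.0343 / 0.69314718 = 836.8126
ceil(836.8126) = 837


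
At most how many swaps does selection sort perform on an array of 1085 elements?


Each of the 1084 passes places one element in its final position.
Pass 1: swap minimum into position 0
Pass 2: swap minimum of remaining into position 1
...
Pass 1084: last two elements, one swap
Maximum swaps = 1085 - 1 = 1084


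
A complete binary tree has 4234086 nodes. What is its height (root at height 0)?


In a complete binary tree, level k holds nodes 2^k .. 2^(k+1)-1 (1-indexed).
Height = floor(log2(n)) = floor(log2(4234086)) = 22
Check: 2^22 = 4194304 <= 4234086 < 8388608 = 2^23


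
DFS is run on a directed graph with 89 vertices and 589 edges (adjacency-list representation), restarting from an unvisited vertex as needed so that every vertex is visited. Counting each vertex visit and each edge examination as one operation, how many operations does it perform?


A full DFS traversal processes each vertex exactly once (push/pop on stack).
Each directed edge is examined once.
V = 89, E = 589
V + E = 678


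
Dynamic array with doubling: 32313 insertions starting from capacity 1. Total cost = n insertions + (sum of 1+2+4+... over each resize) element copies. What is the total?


n = 32313
Insertion costs: 32313
Resizes copy 1, 2, 4, ... up to the largest power of 2 that is <= n-1 = 32312, i.e. 16384.
Copy costs = 1 + 2 + 4 + 8 + 16 + 32 + 64 + 128 + 256 + 512 + 1024 + 2048 + 4096 + 8192 + 16384 = 32767
Total = 32313 + 32767 = 65080


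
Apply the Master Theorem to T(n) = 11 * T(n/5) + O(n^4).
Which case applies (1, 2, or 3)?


The Master Theorem: T(n) = a*T(n/b) + O(n^c)
  a = 11, b = 5, c = 4
log_b(a) = log_5(11) ~ 1.49
Compare b^c with a: 5^4 = 625 > 11, so c > log_b(a).
Since c > log_b(a), Case 3 applies.
T(n) = O(n^4)
Master Theorem case = 3


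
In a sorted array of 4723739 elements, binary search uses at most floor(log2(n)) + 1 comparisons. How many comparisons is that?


Halving sequence: 4723739 -> 2361869 -> 1180934 -> 590467 -> 295233 -> 147616 -> 73808 -> 36904 -> 18452 -> 9226 -> 4613 -> 2306 -> 1153 -> 576 -> 288 -> 144 -> 72 -> 36 -> 18 -> 9 -> 4 -> 2 -> 1
Number of halvings = 22
Max comparisons = 22 + 1 = 23


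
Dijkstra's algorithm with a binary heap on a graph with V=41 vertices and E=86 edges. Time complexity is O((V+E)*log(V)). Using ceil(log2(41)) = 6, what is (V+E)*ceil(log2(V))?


Dijkstra with a binary heap: each vertex is extracted once, each edge may relax once.
Each heap operation costs O(log V).
V + E = 41 + 86 = 127
ceil(log2(41)) = 6 (since 2^5 = 32 < 41 <= 64 = 2^6)
Total heap work = (V+E) * ceil(log2(V)) = 127 * 6 = 762


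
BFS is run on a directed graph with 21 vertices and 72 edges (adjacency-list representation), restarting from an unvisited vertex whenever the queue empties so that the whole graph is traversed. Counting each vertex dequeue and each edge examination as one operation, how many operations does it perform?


A full BFS traversal dequeues each vertex exactly once and examines each directed edge exactly once.
V = 21 (vertex processing cost)
E = 72 (edge examination cost)
Total operations proportional to V + E = 21 + 72 = 93


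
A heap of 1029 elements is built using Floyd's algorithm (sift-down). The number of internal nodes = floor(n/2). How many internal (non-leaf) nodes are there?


Leaf nodes occupy roughly half the array.
Sift-down is called for each internal node, starting from the last one.
Internal nodes = floor(n/2) = floor(1029/2) = 514


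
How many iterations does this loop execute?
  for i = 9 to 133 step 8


The loop variable i takes values starting at 9 and increments by 8 each iteration.
Sequence: i = 9, 17, 25, 33, 41, 49, 57, 65, 73, ...
The upper bound 133 is inclusive, so the count is floor((last - first) / step) + 1:
floor((133 - 9) / 8) + 1 = floor(124/8) + 1 = 15 + 1 = 16


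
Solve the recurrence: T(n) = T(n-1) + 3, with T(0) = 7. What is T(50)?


Unrolling the recurrence:
T(50) = T(49) + 3
       = T(48) + 3 + 3
       = T(47) + 3*3
       ...
       = T(0) + 3*50
       = 7 + 150 = 157


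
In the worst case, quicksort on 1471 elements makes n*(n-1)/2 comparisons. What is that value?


Sum of comparisons per partition:
1470 + 1469 + ... + 1 + 0
= 1471 * (1471 - 1) / 2
= 1471 * 1470 / 2
= 1081185


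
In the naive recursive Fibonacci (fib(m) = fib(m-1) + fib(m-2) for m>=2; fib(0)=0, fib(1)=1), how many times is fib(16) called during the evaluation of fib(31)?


Let N(m) = number of times fib(m) is called while evaluating fib(31).
N(31) = 1 (the initial call).
N(30) = 1 (only fib(31) calls it).
For 1 <= m <= 29: fib(m) is called by fib(m+1) and fib(m+2), so
  N(m) = N(m+1) + N(m+2).
fib(0) is called only by fib(2), so N(0) = N(2).
Walk down from m=31:
  N(31)=1, N(30)=1, N(29)=2, N(28)=3, N(27)=5, N(26)=8, N(25)=13, N(24)=21, N(23)=34, N(22)=55, N(21)=89, N(20)=144, N(19)=233, N(18)=377, N(17)=610, N(16)=987
N(16) = 987


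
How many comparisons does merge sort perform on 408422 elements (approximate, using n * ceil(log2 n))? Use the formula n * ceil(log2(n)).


Recursion depth: ceil(log2(408422)) = 19
Each recursion level merges n = 408422 elements
Total = 408422 * 19 = 7760018


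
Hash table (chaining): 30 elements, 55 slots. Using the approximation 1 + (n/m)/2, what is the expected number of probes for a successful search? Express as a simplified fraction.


Computing expected probes:
alpha = 30/55
= 1 + alpha/2
= 1 + 30/(2*55)
= (2*55 + 30) / (2*55)
= 140/110 = 14/11


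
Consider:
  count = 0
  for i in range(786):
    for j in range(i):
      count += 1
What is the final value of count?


For each i, the inner loop runs i times:
  i=0: inner runs 0 times
  i=1: inner runs 1 time
  i=2: inner runs 2 times
  i=3: inner runs 3 times
  i=4: inner runs 4 times
  i=5: inner runs 5 times
  i=6: inner runs 6 times
  i=7: inner runs 7 times
  ...
Total = 0 + 1 + 2 + ... + 785 = 786*(786-1)/2 = 308505


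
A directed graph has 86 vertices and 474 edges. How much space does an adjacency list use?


Adjacency list: one list head per vertex + one entry per edge
Vertex heads: 86
Edge entries: 474
Total = 86 + 474 = 560


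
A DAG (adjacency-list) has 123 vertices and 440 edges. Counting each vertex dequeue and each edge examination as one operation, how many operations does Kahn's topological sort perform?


V = 123 (vertex processing)
E = 440 (edge processing)
V + E = 123 + 440 = 563


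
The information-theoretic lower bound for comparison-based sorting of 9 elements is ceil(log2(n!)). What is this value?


A binary decision tree of height h has at most 2^h leaves and needs at least n! of them, so h >= ceil(log2(n!)).
Compute 9! as a running product:
  x2 = 2, x3 = 6, x4 = 24, x5 = 120
  x6 = 720, x7 = 5040, x8 = 40320, x9 = 362880
9! = 362880
Bracket between powers of 2:
  2^18 = 262144 < 362880 <= 524288 = 2^19
So ceil(log2(9!)) = 19


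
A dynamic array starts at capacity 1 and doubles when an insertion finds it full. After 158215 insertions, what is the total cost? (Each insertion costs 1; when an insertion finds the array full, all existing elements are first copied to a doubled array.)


Insertion cost: 158215 (one per element)
Resizes occur just before inserting elements 2, 3, 5, 9, ...
Elements copied at each resize: 1 + 2 + 4 + 8 + 16 + 32 + 64 + 128 + 256 + 512 + 1024 + 2048 + 4096 + 8192 + 16384 + 32768 + 65536 + 131072
Sum of copies = 262143 (geometric series: 2^k - 1)
Total = 158215 + 262143 = 420358


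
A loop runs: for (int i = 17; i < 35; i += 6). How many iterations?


Loop starts at i = 17, increments by 6, stops when i >= 35.
Number of iterations = ceil((35 - 17) / 6)
= ceil(18 / 6)
= 3


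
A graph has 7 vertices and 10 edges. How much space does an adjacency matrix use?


Adjacency matrix: V x V grid of entries
Space = V^2 = 7^2 = 7 * 7 = 49


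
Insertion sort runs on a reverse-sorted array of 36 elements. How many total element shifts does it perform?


Sum of shifts = 1 + 2 + 3 + ... + 35
= 36 * 35 / 2
= 1260 / 2
= 630


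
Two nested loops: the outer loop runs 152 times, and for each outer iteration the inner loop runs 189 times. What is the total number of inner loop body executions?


Outer loop: 152 iterations
Inner loop: 189 iterations per outer iteration
Total = 152 * 189 = 28728


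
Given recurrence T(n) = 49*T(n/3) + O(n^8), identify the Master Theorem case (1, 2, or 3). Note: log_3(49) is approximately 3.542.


Master Theorem parameters: a=49, b=3, c=8
log_b(a) = 3.542
Compare b^c with a: 3^8 = 6561 > 49, so c > log_b(a).
Comparing c=8 vs log_b(a)=3.542:
8 > 3.542 => Case 3
Result: T(n) = O(n^8)
Master Theorem case = 3


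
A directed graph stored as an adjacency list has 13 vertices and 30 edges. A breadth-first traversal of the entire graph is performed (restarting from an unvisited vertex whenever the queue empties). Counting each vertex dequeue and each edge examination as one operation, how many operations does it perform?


A full BFS traversal dequeues each vertex once and examines each edge once.
Vertex visits: 13
Edge visits: 30
V + E = 13 + 30 = 43


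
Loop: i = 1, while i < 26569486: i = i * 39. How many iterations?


i multiplies by 39 each step:
i = 1 -> 39 -> 1521 -> 59319 -> 2313441 -> 90224199 (stop)
Iterations = ceil(log_39(26569486)) = 5


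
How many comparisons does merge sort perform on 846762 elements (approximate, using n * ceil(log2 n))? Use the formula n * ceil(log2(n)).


Recursion depth: ceil(log2(846762)) = 20
Each recursion level merges n = 846762 elements
Total = 846762 * 20 = 16935240


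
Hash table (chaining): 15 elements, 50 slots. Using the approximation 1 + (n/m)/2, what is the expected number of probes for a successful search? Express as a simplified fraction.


Computing expected probes:
alpha = 15/50
= 1 + alpha/2
= 1 + 15/(2*50)
= (2*50 + 15) / (2*50)
= 115/100 = 23/20


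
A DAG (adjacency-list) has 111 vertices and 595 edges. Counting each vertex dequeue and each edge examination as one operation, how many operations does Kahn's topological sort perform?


V = 111 (vertex processing)
E = 595 (edge processing)
V + E = 111 + 595 = 706


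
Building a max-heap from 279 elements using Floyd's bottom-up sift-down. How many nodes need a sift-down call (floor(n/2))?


In a heap of 279 elements (0-indexed array):
  Last element index: 278
  Parent of last element: floor((278 - 1) / 2) = 138
  Internal nodes: indices 0 to 138
  Count = floor(279/2) = 139


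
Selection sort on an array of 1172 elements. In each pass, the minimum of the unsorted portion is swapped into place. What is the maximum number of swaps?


Selection sort performs one swap per pass:
  Pass 1: find min in positions 0 to 1171, swap with position 0
  Pass 2: find min in positions 1 to 1171, swap with position 1
  Pass 3: find min in positions 2 to 1171, swap with position 2
  Pass 4: find min in positions 3 to 1171, swap with position 3
  Pass 5: find min in positions 4 to 1171, swap with position 4
  ... (1166 more passes)
Total passes (and swaps) = n - 1 = 1172 - 1 = 1171


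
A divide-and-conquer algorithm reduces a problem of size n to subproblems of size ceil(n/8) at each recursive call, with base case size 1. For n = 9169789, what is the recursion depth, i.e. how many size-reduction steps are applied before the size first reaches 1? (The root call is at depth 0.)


Each step divides the size by 8 (rounding up); after k steps the size is ceil(n/8^k), which equals 1 exactly when 8^k >= n.
So the depth is the smallest k with 8^k >= 9169789, i.e. ceil(log_8(9169789)).
8^7 = 2097152 < 9169789 <= 16777216 = 8^8
Recursion depth = 8


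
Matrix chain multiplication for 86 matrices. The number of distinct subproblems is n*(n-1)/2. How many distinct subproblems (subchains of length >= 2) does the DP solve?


Subproblems are indexed by (i, j) where i < j.
Number of such pairs = n*(n-1)/2
= 86 * 85 / 2
= 3655


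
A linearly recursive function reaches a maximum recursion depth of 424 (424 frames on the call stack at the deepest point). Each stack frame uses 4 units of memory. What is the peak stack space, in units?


Maximum recursion depth = 424 frames
Memory per frame = 4 units
Total stack space = depth * frame_size
= 424 * 4 = 1696


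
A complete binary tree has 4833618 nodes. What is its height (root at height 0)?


In a complete binary tree, level k holds nodes 2^k .. 2^(k+1)-1 (1-indexed).
Height = floor(log2(n)) = floor(log2(4833618)) = 22
Check: 2^22 = 4194304 <= 4833618 < 8388608 = 2^23


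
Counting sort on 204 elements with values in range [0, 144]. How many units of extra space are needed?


Output array size: 204 (to store sorted result)
Count array size: 145 (one slot per possible value, range 0 to 144)
Total extra space = 204 + 145 = 349


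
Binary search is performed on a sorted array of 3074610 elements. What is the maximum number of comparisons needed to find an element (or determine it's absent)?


Binary search halves the search space each comparison:
  Step 1: search space = 3074610 -> 1537305
  Step 2: search space = 1537305 -> 768652
  Step 3: search space = 768652 -> 384326
  Step 4: search space = 384326 -> 192163
  Step 5: search space = 192163 -> 96081
  Step 6: search space = 96081 -> 48040
  Step 7: search space = 48040 -> 24020
  Step 8: search space = 24020 -> 12010
  Step 9: search space = 12010 -> 6005
  Step 10: search space = 6005 -> 3002
  Step 11: search space = 3002 -> 1501
  Step 12: search space = 1501 -> 750
  Step 13: search space = 750 -> 375
  Step 14: search space = 375 -> 187
  Step 15: search space = 187 -> 93
  Step 16: search space = 93 -> 46
  Step 17: search space = 46 -> 23
  Step 18: search space = 23 -> 11
  Step 19: search space = 11 -> 5
  Step 20: search space = 5 -> 2
  Step 21: search space = 2 -> 1
  Step 22: search space = 1 (final check)
Maximum comparisons = floor(log2(3074610)) + 1 = 21 + 1 = 22


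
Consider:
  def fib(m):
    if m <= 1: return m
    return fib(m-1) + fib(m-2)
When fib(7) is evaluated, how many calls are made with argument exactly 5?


Let N(m) = number of times fib(m) is called while evaluating fib(7).
N(7) = 1 (the initial call).
N(6) = 1 (only fib(7) calls it).
For 1 <= m <= 5: fib(m) is called by fib(m+1) and fib(m+2), so
  N(m) = N(m+1) + N(m+2).
fib(0) is called only by fib(2), so N(0) = N(2).
Walk down from m=7:
  N(7)=1, N(6)=1, N(5)=2
N(5) = 2


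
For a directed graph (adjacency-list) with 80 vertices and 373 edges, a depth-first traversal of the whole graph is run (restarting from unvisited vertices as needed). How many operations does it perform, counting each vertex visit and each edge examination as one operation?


A full DFS traversal visits each vertex once and examines each edge once.
V = 80
E = 373
Sum = 80 + 373 = 453


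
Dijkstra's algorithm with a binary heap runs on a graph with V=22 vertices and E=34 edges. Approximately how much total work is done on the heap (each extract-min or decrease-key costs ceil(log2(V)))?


Dijkstra with a binary heap: each vertex is extracted once, each edge may relax once.
Each heap operation costs O(log V).
V + E = 22 + 34 = 56
ceil(log2(22)) = 5 (since 2^4 = 16 < 22 <= 32 = 2^5)
Total heap work = (V+E) * ceil(log2(V)) = 56 * 5 = 280


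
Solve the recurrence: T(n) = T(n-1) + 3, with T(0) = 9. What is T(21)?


Unrolling the recurrence:
T(21) = T(20) + 3
       = T(19) + 3 + 3
       = T(18) + 3*3
       ...
       = T(0) + 3*21
       = 9 + 63 = 72


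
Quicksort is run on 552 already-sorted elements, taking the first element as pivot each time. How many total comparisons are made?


Sum of comparisons per partition:
551 + 550 + ... + 1 + 0
= 552 * (552 - 1) / 2
= 552 * 551 / 2
= 152076


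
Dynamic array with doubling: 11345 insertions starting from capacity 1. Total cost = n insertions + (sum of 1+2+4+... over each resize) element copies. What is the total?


n = 11345
Insertion costs: 11345
Resizes copy 1, 2, 4, ... up to the largest power of 2 that is <= n-1 = 11344, i.e. 8192.
Copy costs = 1 + 2 + 4 + 8 + 16 + 32 + 64 + 128 + 256 + 512 + 1024 + 2048 + 4096 + 8192 = 16383
Total = 11345 + 16383 = 27728


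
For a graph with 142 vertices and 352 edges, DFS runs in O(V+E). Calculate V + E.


A full DFS traversal visits each vertex once and examines each edge once.
V = 142
E = 352
Sum = 142 + 352 = 494


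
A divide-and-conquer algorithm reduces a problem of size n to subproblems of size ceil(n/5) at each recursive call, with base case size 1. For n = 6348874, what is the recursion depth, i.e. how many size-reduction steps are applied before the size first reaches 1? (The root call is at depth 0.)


Each step divides the size by 5 (rounding up); after k steps the size is ceil(n/5^k), which equals 1 exactly when 5^k >= n.
So the depth is the smallest k with 5^k >= 6348874, i.e. ceil(log_5(6348874)).
5^9 = 1953125 < 6348874 <= 9765625 = 5^10
Recursion depth = 10


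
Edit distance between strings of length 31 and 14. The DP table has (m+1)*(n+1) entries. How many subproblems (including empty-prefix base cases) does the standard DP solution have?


The table includes base cases (empty prefixes).
Rows: (m+1) = 32
Columns: (n+1) = 15
Total = 32 * 15 = 480


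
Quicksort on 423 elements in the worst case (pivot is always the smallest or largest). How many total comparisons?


In the worst case, each partition step picks the worst pivot:
  Partition 1: 422 comparisons (n-1 elements to compare)
  Partition 2: 421 comparisons
  Partition 3: 420 comparisons
  Partition 4: 419 comparisons
  Partition 5: 418 comparisons
  ...
  Last partition: 0 comparisons
Total = (n-1) + (n-2) + ... + 1 + 0 = n*(n-1)/2
= 423*422/2 = 89253


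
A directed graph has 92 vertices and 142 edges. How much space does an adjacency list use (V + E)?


Adjacency list: one list head per vertex + one entry per edge
Vertex heads: 92
Edge entries: 142
Total = 92 + 142 = 234


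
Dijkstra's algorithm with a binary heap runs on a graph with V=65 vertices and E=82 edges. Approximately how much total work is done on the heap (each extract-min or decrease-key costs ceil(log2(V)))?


Dijkstra with a binary heap: each vertex is extracted once, each edge may relax once.
Each heap operation costs O(log V).
V + E = 65 + 82 = 147
ceil(log2(65)) = 7 (since 2^6 = 64 < 65 <= 128 = 2^7)
Total heap work = (V+E) * ceil(log2(V)) = 147 * 7 = 1029


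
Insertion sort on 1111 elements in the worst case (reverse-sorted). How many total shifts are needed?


In the worst case (reverse-sorted), each element shifts past all previous:
  Element 1: 1 shifts
  Element 2: 2 shifts
  Element 3: 3 shifts
  Element 4: 4 shifts
  Element 5: 5 shifts
  ...
  Element 1110: 1110 shifts
Total = 1 + 2 + ... + 1110
= 1111*(1111-1)/2 = 616605


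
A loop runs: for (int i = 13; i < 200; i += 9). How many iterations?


Loop starts at i = 13, increments by 9, stops when i >= 200.
Number of iterations = ceil((200 - 13) / 9)
= ceil(187 / 9)
= 21


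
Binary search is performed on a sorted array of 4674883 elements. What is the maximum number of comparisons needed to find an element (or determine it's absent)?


Binary search halves the search space each comparison:
  Step 1: search space = 4674883 -> 2337441
  Step 2: search space = 2337441 -> 1168720
  Step 3: search space = 1168720 -> 584360
  Step 4: search space = 584360 -> 292180
  Step 5: search space = 292180 -> 146090
  Step 6: search space = 146090 -> 73045
  Step 7: search space = 73045 -> 36522
  Step 8: search space = 36522 -> 18261
  Step 9: search space = 18261 -> 9130
  Step 10: search space = 9130 -> 4565
  Step 11: search space = 4565 -> 2282
  Step 12: search space = 2282 -> 1141
  Step 13: search space = 1141 -> 570
  Step 14: search space = 570 -> 285
  Step 15: search space = 285 -> 142
  Step 16: search space = 142 -> 71
  Step 17: search space = 71 -> 35
  Step 18: search space = 35 -> 17
  Step 19: search space = 17 -> 8
  Step 20: search space = 8 -> 4
  Step 21: search space = 4 -> 2
  Step 22: search space = 2 -> 1
  Step 23: search space = 1 (final check)
Maximum comparisons = floor(log2(4674883)) + 1 = 22 + 1 = 23


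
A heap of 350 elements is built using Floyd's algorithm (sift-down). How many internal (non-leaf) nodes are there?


Leaf nodes occupy roughly half the array.
Sift-down is called for each internal node, starting from the last one.
Internal nodes = floor(n/2) = floor(350/2) = 175


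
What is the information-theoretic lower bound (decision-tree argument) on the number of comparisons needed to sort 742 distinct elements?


A binary decision tree of height h has at most 2^h leaves and needs at least n! of them, so h >= ceil(log2(n!)).
742! is far too large to multiply out, so use Stirling's series:
  ln(n!) ~ n ln n - n + (1/2) ln(2 pi n) + 1/(12n)  (error below 1/(360 n^3), negligible here)
  ln(742) = 6.6093492
  n ln n = 742 * 6.6093492 = 4904.1371
  (1/2) ln(2 pi * 742) = (1/2) ln(4662.1235) = 4.2236
  1/(12*742) = 0.0001
  ln(742!) ~ 4904.1371 - 742 + 4.2236 + 0.0001 = 4166.3608
Convert to base 2: log2(742!) = 4166.3608 / ln 2 = 4166.3608 / 0.69314718 = 6010.7881
ceil(6010.7881) = 6011


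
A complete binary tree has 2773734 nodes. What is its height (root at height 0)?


In a complete binary tree, level k holds nodes 2^k .. 2^(k+1)-1 (1-indexed).
Height = floor(log2(n)) = floor(log2(2773734)) = 21
Check: 2^21 = 2097152 <= 2773734 < 4194304 = 2^22


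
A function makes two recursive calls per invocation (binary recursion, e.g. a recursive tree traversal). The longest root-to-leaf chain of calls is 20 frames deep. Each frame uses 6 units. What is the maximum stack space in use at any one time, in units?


Binary recursion: the two calls run one after the other, so only one root-to-leaf chain of frames is on the stack at a time.
Maximum depth (longest chain) = 20 frames
Each frame = 6 units
Max stack space = 20 * 6 = 120


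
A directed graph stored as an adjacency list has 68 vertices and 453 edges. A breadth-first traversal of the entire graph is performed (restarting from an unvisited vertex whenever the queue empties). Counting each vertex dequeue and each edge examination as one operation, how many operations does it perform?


A full BFS traversal dequeues each vertex once and examines each edge once.
Vertex visits: 68
Edge visits: 453
V + E = 68 + 453 = 521


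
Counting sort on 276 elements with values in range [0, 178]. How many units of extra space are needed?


Output array size: 276 (to store sorted result)
Count array size: 179 (one slot per possible value, range 0 to 178)
Total extra space = 276 + 179 = 455


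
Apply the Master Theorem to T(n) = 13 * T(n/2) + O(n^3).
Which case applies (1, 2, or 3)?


The Master Theorem: T(n) = a*T(n/b) + O(n^c)
  a = 13, b = 2, c = 3
log_b(a) = log_2(13) ~ 3.7
Compare b^c with a: 2^3 = 8 < 13, so c < log_b(a).
Since c < log_b(a), Case 1 applies.
T(n) = O(n^(log_2 13)) ~ O(n^3.7)
Master Theorem case = 1


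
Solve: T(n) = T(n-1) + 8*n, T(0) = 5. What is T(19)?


Expanding the recurrence:
T(19) = T(18) + 8*19
       = T(17) + 8*18 + 8*19
       ...
       = T(0) + 8*(1 + 2 + ... + 19)
       = 5 + 8 * 19*20/2
       = 5 + 8 * 190
       = 5 + 1520 = 1525


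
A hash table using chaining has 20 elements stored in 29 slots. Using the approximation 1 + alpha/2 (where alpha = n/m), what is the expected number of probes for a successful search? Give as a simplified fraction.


Load factor alpha = n/m = 20/29
Expected probes = 1 + alpha/2 = 1 + 20/(2*29)
= 1 + 20/58
= 58/58 + 20/58
= 78/58
Simplify: 39/29


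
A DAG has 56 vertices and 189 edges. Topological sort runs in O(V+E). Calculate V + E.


V = 56 (vertex processing)
E = 189 (edge processing)
V + E = 56 + 189 = 245


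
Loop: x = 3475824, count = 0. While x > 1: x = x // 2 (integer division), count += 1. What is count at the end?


The variable x halves each step:
x = 3475824 -> 1737912 -> 868956 -> 434478 -> 217239 -> 108619 -> 54309 -> 27154 -> 13577 -> 6788 -> 3394 -> 1697 -> 848 -> 424 -> 212 -> 106 -> 53 -> 26 -> 13 -> 6 -> 3 -> 1
Number of halvings = floor(log2(3475824)) = 21


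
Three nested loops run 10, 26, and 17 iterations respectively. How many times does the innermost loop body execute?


Loop 1 (outermost): 10 iterations
Loop 2 (middle): 26 iterations per outer
Loop 3 (innermost): 17 iterations per middle
Total = 10 * 26 * 17 = 4420


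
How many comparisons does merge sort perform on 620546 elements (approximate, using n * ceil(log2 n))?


Recursion depth: ceil(log2(620546)) = 20
Each recursion level merges n = 620546 elements
Total = 620546 * 20 = 12410920


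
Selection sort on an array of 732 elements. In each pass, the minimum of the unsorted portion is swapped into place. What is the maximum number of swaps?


Selection sort performs one swap per pass:
  Pass 1: find min in positions 0 to 731, swap with position 0
  Pass 2: find min in positions 1 to 731, swap with position 1
  Pass 3: find min in positions 2 to 731, swap with position 2
  Pass 4: find min in positions 3 to 731, swap with position 3
  Pass 5: find min in positions 4 to 731, swap with position 4
  ... (726 more passes)
Total passes (and swaps) = n - 1 = 732 - 1 = 731


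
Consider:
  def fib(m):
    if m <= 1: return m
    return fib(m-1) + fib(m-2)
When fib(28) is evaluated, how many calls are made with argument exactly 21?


Let N(m) = number of times fib(m) is called while evaluating fib(28).
N(28) = 1 (the initial call).
N(27) = 1 (only fib(28) calls it).
For 1 <= m <= 26: fib(m) is called by fib(m+1) and fib(m+2), so
  N(m) = N(m+1) + N(m+2).
fib(0) is called only by fib(2), so N(0) = N(2).
Walk down from m=28:
  N(28)=1, N(27)=1, N(26)=2, N(25)=3, N(24)=5, N(23)=8, N(22)=13, N(21)=21
N(21) = 21


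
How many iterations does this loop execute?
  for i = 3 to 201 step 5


The loop variable i takes values starting at 3 and increments by 5 each iteration.
Sequence: i = 3, 8, 13, 18, 23, 28, 33, 38, 43, ...
The upper bound 201 is inclusive, so the count is floor((last - first) / step) + 1:
floor((201 - 3) / 5) + 1 = floor(198/5) + 1 = 39 + 1 = 40


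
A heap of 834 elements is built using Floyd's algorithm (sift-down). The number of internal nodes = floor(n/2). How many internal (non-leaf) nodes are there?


Leaf nodes occupy roughly half the array.
Sift-down is called for each internal node, starting from the last one.
Internal nodes = floor(n/2) = floor(834/2) = 417


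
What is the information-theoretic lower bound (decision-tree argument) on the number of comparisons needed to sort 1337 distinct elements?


A binary decision tree of height h has at most 2^h leaves and needs at least n! of them, so h >= ceil(log2(n!)).
1337! is far too large to multiply out, so use Stirling's series:
  ln(n!) ~ n ln n - n + (1/2) ln(2 pi n) + 1/(12n)  (error below 1/(360 n^3), negligible here)
  ln(1337) = 7.1981836
  n ln n = 1337 * 7.1981836 = 9623.9715
  (1/2) ln(2 pi * 1337) = (1/2) ln(8400.6188) = 4.5180
  1/(12*1337) = 0.0001
  ln(1337!) ~ 9623.9715 - 1337 + 4.5180 + 0.0001 = 8291.4896
Convert to base 2: log2(1337!) = 8291.4896 / ln 2 = 8291.4896 / 0.69314718 = 11962.0909
ceil(11962.0909) = 11963


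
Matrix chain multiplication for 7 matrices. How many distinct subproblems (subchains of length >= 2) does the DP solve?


Subproblems are indexed by (i, j) where i < j.
Number of such pairs = n*(n-1)/2
= 7 * 6 / 2
= 21


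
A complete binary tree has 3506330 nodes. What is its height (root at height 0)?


In a complete binary tree, level k holds nodes 2^k .. 2^(k+1)-1 (1-indexed).
Height = floor(log2(n)) = floor(log2(3506330)) = 21
Check: 2^21 = 2097152 <= 3506330 < 4194304 = 2^22


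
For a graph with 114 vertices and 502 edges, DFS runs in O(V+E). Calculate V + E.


A full DFS traversal visits each vertex once and examines each edge once.
V = 114
E = 502
Sum = 114 + 502 = 616


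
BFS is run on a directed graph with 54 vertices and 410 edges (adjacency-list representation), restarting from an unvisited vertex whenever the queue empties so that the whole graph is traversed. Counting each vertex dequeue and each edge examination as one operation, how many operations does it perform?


A full BFS traversal dequeues each vertex exactly once and examines each directed edge exactly once.
V = 54 (vertex processing cost)
E = 410 (edge examination cost)
Total operations proportional to V + E = 54 + 410 = 464


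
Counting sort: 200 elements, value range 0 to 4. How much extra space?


n = 200 (output array)
k = 5 (count array for 5 distinct values)
Extra space = 200 + 5 = 205


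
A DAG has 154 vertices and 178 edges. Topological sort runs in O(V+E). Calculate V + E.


V = 154 (vertex processing)
E = 178 (edge processing)
V + E = 154 + 178 = 332


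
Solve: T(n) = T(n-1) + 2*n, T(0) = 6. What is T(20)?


Expanding the recurrence:
T(20) = T(19) + 2*20
       = T(18) + 2*19 + 2*20
       ...
       = T(0) + 2*(1 + 2 + ... + 20)
       = 6 + 2 * 20*21/2
       = 6 + 2 * 210
       = 6 + 420 = 426


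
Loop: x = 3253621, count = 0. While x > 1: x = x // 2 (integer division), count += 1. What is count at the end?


The variable x halves each step:
x = 3253621 -> 1626810 -> 813405 -> 406702 -> 203351 -> 101675 -> 50837 -> 25418 -> 12709 -> 6354 -> 3177 -> 1588 -> 794 -> 397 -> 198 -> 99 -> 49 -> 24 -> 12 -> 6 -> 3 -> 1
Number of halvings = floor(log2(3253621)) = 21


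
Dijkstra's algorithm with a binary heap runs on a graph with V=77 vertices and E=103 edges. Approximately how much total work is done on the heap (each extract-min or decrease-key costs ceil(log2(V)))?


Dijkstra with a binary heap: each vertex is extracted once, each edge may relax once.
Each heap operation costs O(log V).
V + E = 77 + 103 = 180
ceil(log2(77)) = 7 (since 2^6 = 64 < 77 <= 128 = 2^7)
Total heap work = (V+E) * ceil(log2(V)) = 180 * 7 = 1260


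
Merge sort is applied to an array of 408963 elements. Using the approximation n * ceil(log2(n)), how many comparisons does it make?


Merge sort divides the array into halves recursively.
Number of levels = ceil(log2(408963)) = 19
At each level, approximately n = 408963 comparisons are needed for merging.
Total comparisons ~ n * ceil(log2(n)) = 408963 * 19 = 7770297


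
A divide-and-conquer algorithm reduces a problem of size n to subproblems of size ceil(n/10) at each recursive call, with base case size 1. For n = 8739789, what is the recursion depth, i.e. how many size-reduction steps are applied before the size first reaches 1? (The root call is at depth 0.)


Each step divides the size by 10 (rounding up); after k steps the size is ceil(n/10^k), which equals 1 exactly when 10^k >= n.
So the depth is the smallest k with 10^k >= 8739789, i.e. ceil(log_10(8739789)).
10^6 = 1000000 < 8739789 <= 10000000 = 10^7
Recursion depth = 7


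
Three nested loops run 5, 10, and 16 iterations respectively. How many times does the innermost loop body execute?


Loop 1 (outermost): 5 iterations
Loop 2 (middle): 10 iterations per outer
Loop 3 (innermost): 16 iterations per middle
Total = 5 * 10 * 16 = 800


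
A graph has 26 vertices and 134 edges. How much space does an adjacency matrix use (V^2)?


Adjacency matrix: V x V grid of entries
Space = V^2 = 26^2 = 26 * 26 = 676


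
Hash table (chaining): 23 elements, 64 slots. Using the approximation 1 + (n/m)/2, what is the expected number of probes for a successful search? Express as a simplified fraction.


Computing expected probes:
alpha = 23/64
= 1 + alpha/2
= 1 + 23/(2*64)
= (2*64 + 23) / (2*64)
= 151/128


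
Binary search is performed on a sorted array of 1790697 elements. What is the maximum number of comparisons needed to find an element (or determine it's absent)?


Binary search halves the search space each comparison:
  Step 1: search space = 1790697 -> 895348
  Step 2: search space = 895348 -> 447674
  Step 3: search space = 447674 -> 223837
  Step 4: search space = 223837 -> 111918
  Step 5: search space = 111918 -> 55959
  Step 6: search space = 55959 -> 27979
  Step 7: search space = 27979 -> 13989
  Step 8: search space = 13989 -> 6994
  Step 9: search space = 6994 -> 3497
  Step 10: search space = 3497 -> 1748
  Step 11: search space = 1748 -> 874
  Step 12: search space = 874 -> 437
  Step 13: search space = 437 -> 218
  Step 14: search space = 218 -> 109
  Step 15: search space = 109 -> 54
  Step 16: search space = 54 -> 27
  Step 17: search space = 27 -> 13
  Step 18: search space = 13 -> 6
  Step 19: search space = 6 -> 3
  Step 20: search space = 3 -> 1
  Step 21: search space = 1 (final check)
Maximum comparisons = floor(log2(1790697)) + 1 = 20 + 1 = 21


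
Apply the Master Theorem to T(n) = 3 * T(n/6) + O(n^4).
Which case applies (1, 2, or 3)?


The Master Theorem: T(n) = a*T(n/b) + O(n^c)
  a = 3, b = 6, c = 4
log_b(a) = log_6(3) ~ 0.613
Compare b^c with a: 6^4 = 1296 > 3, so c > log_b(a).
Since c > log_b(a), Case 3 applies.
T(n) = O(n^4)
Master Theorem case = 3


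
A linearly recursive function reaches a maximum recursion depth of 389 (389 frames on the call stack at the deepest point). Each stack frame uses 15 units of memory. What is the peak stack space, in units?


Maximum recursion depth = 389 frames
Memory per frame = 15 units
Total stack space = depth * frame_size
= 389 * 15 = 5835


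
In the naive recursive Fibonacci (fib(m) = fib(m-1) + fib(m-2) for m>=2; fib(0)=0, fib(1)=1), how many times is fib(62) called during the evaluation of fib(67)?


Let N(m) = number of times fib(m) is called while evaluating fib(67).
N(67) = 1 (the initial call).
N(66) = 1 (only fib(67) calls it).
For 1 <= m <= 65: fib(m) is called by fib(m+1) and fib(m+2), so
  N(m) = N(m+1) + N(m+2).
fib(0) is called only by fib(2), so N(0) = N(2).
Walk down from m=67:
  N(67)=1, N(66)=1, N(65)=2, N(64)=3, N(63)=5, N(62)=8
N(62) = 8


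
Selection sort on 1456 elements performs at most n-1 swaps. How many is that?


Each of the 1455 passes places one element in its final position.
Pass 1: swap minimum into position 0
Pass 2: swap minimum of remaining into position 1
...
Pass 1455: last two elements, one swap
Maximum swaps = 1456 - 1 = 1455


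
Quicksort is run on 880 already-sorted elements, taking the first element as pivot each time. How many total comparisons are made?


Sum of comparisons per partition:
879 + 878 + ... + 1 + 0
= 880 * (880 - 1) / 2
= 880 * 879 / 2
= 386760


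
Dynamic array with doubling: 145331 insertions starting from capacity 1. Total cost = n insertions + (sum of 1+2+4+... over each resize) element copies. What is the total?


n = 145331
Insertion costs: 145331
Resizes copy 1, 2, 4, ... up to the largest power of 2 that is <= n-1 = 145330, i.e. 131072.
Copy costs = 1 + 2 + 4 + 8 + 16 + 32 + 64 + 128 + 256 + 512 + 1024 + 2048 + 4096 + 8192 + 16384 + 32768 + 65536 + 131072 = 262143
Total = 145331 + 262143 = 407474


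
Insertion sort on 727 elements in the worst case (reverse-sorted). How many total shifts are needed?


In the worst case (reverse-sorted), each element shifts past all previous:
  Element 1: 1 shifts
  Element 2: 2 shifts
  Element 3: 3 shifts
  Element 4: 4 shifts
  Element 5: 5 shifts
  ...
  Element 726: 726 shifts
Total = 1 + 2 + ... + 726
= 727*(727-1)/2 = 263901


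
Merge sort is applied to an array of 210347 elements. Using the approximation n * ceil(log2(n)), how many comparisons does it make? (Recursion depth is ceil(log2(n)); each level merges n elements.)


Merge sort divides the array into halves recursively.
Number of levels = ceil(log2(210347)) = 18
At each level, approximately n = 210347 comparisons are needed for merging.
Total comparisons ~ n * ceil(log2(n)) = 210347 * 18 = 3786246


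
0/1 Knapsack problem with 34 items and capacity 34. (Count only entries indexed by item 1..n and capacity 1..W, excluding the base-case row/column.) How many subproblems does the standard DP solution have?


The DP table is indexed by (item, capacity).
Rows: 34 items
Columns: 34 capacity values (1 to W)
Total subproblems = 34 * 34 = 1156


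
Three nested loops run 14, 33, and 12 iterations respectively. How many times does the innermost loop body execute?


Loop 1 (outermost): 14 iterations
Loop 2 (middle): 33 iterations per outer
Loop 3 (innermost): 12 iterations per middle
Total = 14 * 33 * 12 = 5544


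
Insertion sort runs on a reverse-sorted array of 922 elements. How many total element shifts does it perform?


Sum of shifts = 1 + 2 + 3 + ... + 921
= 922 * 921 / 2
= 849162 / 2
= 424581


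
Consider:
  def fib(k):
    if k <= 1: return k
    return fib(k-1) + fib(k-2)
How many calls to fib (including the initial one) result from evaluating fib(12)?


Let C(m) = total calls to evaluate fib(m). Then C(0)=C(1)=1, and
C(m) = 1 + C(m-1) + C(m-2) for m >= 2.
Build the table (each entry = 1 + previous two):
  C(0) = 1
  C(1) = 1
  C(2) = 1 + 1 + 1 = 3
  C(3) = 1 + 3 + 1 = 5
  C(4) = 1 + 5 + 3 = 9
  C(5) = 1 + 9 + 5 = 15
  C(6) = 1 + 15 + 9 = 25
  C(7) = 1 + 25 + 15 = 41
  C(8) = 1 + 41 + 25 = 67
  C(9) = 1 + 67 + 41 = 109
  C(10) = 1 + 109 + 67 = 177
  C(11) = 1 + 177 + 109 = 287
  C(12) = 1 + 287 + 177 = 465
Total calls for fib(12) = 465


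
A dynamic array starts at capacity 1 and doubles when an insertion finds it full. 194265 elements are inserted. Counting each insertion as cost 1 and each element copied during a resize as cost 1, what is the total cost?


n = 194265
Insertion costs: 194265
Resizes copy 1, 2, 4, ... up to the largest power of 2 that is <= n-1 = 194264, i.e. 131072.
Copy costs = 1 + 2 + 4 + 8 + 16 + 32 + 64 + 128 + 256 + 512 + 1024 + 2048 + 4096 + 8192 + 16384 + 32768 + 65536 + 131072 = 262143
Total = 194265 + 262143 = 456408


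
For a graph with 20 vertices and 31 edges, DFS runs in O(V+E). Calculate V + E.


A full DFS traversal visits each vertex once and examines each edge once.
V = 20
E = 31
Sum = 20 + 31 = 51


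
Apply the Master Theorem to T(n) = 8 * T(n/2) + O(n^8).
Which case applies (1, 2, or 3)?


The Master Theorem: T(n) = a*T(n/b) + O(n^c)
  a = 8, b = 2, c = 8
log_b(a) = log_2(8) = 3
Compare b^c with a: 2^8 = 256 > 8, so c > log_b(a).
Since c > log_b(a), Case 3 applies.
T(n) = O(n^8)
Master Theorem case = 3


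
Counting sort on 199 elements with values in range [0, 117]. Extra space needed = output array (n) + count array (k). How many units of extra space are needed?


Output array size: 199 (to store sorted result)
Count array size: 118 (one slot per possible value, range 0 to 117)
Total extra space = 199 + 118 = 317


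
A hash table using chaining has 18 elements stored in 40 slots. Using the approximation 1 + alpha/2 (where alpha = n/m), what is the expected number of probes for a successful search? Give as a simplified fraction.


Load factor alpha = n/m = 18/40
Expected probes = 1 + alpha/2 = 1 + 18/(2*40)
= 1 + 18/80
= 80/80 + 18/80
= 98/80
Simplify: 49/40
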